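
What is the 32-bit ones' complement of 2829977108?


2829977108 ^ 4294967295 = 1464990187

1464990187


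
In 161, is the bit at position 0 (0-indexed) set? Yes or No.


0b10100001, bit 0 = 1. Yes

Yes


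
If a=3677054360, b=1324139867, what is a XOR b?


3677054360 ^ 1324139867 = 2512888003

2512888003


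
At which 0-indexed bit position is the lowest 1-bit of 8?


0b1000. Lowest set bit at position 3

3


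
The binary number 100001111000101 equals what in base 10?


100001111000101 in decimal = 17349

17349


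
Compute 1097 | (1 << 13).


1097 | (1 << 13) = 1097 | 8192 = 9289

9289


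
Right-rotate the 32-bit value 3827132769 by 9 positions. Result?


Rotate 0b11100100000111010110100101100001 right by 9 (32-bit) = 0b10110000111100100000111010110100 = 2968653492

2968653492


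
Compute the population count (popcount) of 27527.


0b110101110000111 has 9 set bits

9


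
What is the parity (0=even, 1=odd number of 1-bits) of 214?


0b11010110 has 5 ones => parity 1

1


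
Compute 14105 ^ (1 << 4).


14105 ^ (1 << 4) = 14105 ^ 16 = 14089

14089


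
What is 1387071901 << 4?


0b1010010101011010000100110011101 << 4 = 0b10100101010110100001001100111010000 = 22193150416

22193150416


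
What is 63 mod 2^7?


63 & 127 = 63

63


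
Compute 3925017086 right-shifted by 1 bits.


0b11101001111100110000000111111110 >> 1 = 0b1110100111110011000000011111111 = 1962508543

1962508543


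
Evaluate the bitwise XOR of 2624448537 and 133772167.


0b10011100011011011110100000011001 ^ 0b111111110010011001110000111 = 0b10011011100101001101101110011110 = 2610224030

2610224030


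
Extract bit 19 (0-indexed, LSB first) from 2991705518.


0b10110010010100011100110110101110, position 19 = 0

0


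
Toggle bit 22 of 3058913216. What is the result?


3058913216 ^ (1 << 22) = 3058913216 ^ 4194304 = 3054718912

3054718912


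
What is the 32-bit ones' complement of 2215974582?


2215974582 ^ 4294967295 = 2078992713

2078992713


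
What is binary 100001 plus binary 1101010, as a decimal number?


100001 + 1101010 = 10001011 = 139

139


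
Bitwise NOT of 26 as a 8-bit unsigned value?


~0b11010 = 0b11100101 = 229 (8-bit unsigned)

229


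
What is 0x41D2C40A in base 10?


41D2C40A hex = 1104331786 decimal

1104331786


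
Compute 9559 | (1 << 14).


9559 | (1 << 14) = 9559 | 16384 = 25943

25943


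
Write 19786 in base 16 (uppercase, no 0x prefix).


19786 = 4D4A hex

4D4A


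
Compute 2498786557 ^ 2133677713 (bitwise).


0b10010100111100000111010011111101 ^ 0b1111111001011010101011010010001 = 0b11101011110111010010001001101100 = 3957138028

3957138028


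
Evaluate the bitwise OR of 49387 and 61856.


0b1100000011101011 | 0b1111000110100000 = 0b1111000111101011 = 61931

61931


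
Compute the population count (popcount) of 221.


0b11011101 has 6 set bits

6


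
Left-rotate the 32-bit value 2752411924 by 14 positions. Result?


Rotate 0b10100100000011100111100100010100 left by 14 (32-bit) = 0b10011110010001010010100100000011 = 2655332611

2655332611


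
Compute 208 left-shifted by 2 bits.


0b11010000 << 2 = 0b1101000000 = 832

832


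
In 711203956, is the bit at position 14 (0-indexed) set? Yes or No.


0b101010011001000001110001110100, bit 14 = 0. No

No


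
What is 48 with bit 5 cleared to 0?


48 & ~(1 << 5) = 16

16


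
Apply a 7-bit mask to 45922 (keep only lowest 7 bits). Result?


45922 & 127 = 98

98


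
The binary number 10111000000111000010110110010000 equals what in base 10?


10111000000111000010110110010000 in decimal = 3088854416

3088854416


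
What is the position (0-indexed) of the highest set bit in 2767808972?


0b10100100111110010110100111001100. Highest set bit at position 31

31


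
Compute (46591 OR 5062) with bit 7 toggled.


Step 1: 46591 | 5062 = 47103
Step 2: 47103 ^ (1 << 7) = 47103 ^ 128 = 46975

46975


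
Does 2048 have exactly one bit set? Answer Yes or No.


0b100000000000. Only one bit set => Yes

Yes


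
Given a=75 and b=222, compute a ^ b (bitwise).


75 ^ 222 = 149

149


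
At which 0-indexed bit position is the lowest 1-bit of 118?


0b1110110. Lowest set bit at position 1

1


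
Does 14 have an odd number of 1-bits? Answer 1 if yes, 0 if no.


0b1110 has 3 ones => parity 1

1


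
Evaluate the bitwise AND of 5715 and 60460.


0b1011001010011 & 0b1110110000101100 = 0b10000000000 = 1024

1024


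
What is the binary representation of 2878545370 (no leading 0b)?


2878545370 = 10101011100100110001110111011010 in binary

10101011100100110001110111011010


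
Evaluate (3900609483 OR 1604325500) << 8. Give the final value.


Step 1: 3900609483 | 1604325500 = 4294874111
Step 2: 4294874111 << 8 = 1099487772416

1099487772416


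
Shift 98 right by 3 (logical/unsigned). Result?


0b1100010 >> 3 = 0b1100 = 12

12


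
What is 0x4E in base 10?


4E hex = 78 decimal

78


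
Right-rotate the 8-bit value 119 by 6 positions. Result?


Rotate 0b1110111 right by 6 (8-bit) = 0b11011101 = 221

221


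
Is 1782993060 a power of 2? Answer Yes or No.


0b1101010010001100101000010100100. Multiple bits set => No

No


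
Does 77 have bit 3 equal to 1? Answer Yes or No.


0b1001101, bit 3 = 1. Yes

Yes


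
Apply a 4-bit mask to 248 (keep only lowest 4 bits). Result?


248 & 15 = 8

8


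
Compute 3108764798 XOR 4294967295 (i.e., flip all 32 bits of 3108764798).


3108764798 ^ 4294967295 = 1186202497

1186202497


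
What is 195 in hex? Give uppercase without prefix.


195 = C3 hex

C3


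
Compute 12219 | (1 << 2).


12219 | (1 << 2) = 12219 | 4 = 12223

12223


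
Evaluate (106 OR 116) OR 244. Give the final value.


Step 1: 106 | 116 = 126
Step 2: 126 | 244 = 254

254


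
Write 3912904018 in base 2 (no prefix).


3912904018 = 11101001001110100010110101010010 in binary

11101001001110100010110101010010


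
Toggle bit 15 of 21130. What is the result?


21130 ^ (1 << 15) = 21130 ^ 32768 = 53898

53898


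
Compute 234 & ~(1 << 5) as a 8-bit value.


234 & ~(1 << 5) = 202

202


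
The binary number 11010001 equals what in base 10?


11010001 in decimal = 209

209


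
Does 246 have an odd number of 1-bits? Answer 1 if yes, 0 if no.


0b11110110 has 6 ones => parity 0

0


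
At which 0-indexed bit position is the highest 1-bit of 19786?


0b100110101001010. Highest set bit at position 14

14


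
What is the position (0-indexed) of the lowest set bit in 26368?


0b110011100000000. Lowest set bit at position 8

8


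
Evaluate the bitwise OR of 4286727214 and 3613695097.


0b11111111100000100100010000101110 | 0b11010111011001001001110001111001 = 0b11111111111001101101110001111111 = 4293319807

4293319807


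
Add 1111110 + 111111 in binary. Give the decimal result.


1111110 + 111111 = 10111101 = 189

189


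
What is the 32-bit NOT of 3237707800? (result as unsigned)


~0b11000000111110111000000000011000 = 0b111111000001000111111111100111 = 1057259495 (32-bit unsigned)

1057259495


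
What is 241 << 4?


0b11110001 << 4 = 0b111100010000 = 3856

3856


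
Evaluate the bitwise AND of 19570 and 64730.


0b100110001110010 & 0b1111110011011010 = 0b100110001010010 = 19538

19538


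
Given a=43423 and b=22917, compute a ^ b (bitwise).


43423 ^ 22917 = 61466

61466


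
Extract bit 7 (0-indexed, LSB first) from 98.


0b1100010, position 7 = 0

0


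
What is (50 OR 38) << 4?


Step 1: 50 | 38 = 54
Step 2: 54 << 4 = 864

864


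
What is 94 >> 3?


0b1011110 >> 3 = 0b1011 = 11

11


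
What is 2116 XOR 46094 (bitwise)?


0b100001000100 ^ 0b1011010000001110 = 0b1011110001001010 = 48202

48202


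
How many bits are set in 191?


0b10111111 has 7 set bits

7


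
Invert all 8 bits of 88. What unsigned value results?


88 ^ 255 = 167

167


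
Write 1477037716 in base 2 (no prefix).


1477037716 = 1011000000010011100111010010100 in binary

1011000000010011100111010010100


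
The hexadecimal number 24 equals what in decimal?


24 hex = 36 decimal

36


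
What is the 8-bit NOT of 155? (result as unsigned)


~0b10011011 = 0b1100100 = 100 (8-bit unsigned)

100


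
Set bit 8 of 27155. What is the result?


27155 | (1 << 8) = 27155 | 256 = 27411

27411


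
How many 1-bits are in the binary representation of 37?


0b100101 has 3 set bits

3


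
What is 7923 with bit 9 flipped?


7923 ^ (1 << 9) = 7923 ^ 512 = 7411

7411


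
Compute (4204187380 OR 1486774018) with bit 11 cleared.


Step 1: 4204187380 | 1486774018 = 4204716022
Step 2: 4204716022 & ~(1 << 11) = 4204713974

4204713974


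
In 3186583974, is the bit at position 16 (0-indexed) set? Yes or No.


0b10111101111011110110100110100110, bit 16 = 1. Yes

Yes


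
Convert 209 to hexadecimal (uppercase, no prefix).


209 = D1 hex

D1


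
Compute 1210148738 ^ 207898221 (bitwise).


0b1001000001000010110011110000010 ^ 0b1100011001000100011001101101 = 0b1000100010001010010000111101111 = 1145381359

1145381359


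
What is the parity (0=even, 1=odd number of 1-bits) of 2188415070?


0b10000010011100001001000001011110 has 12 ones => parity 0

0


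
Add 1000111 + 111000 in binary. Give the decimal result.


1000111 + 111000 = 1111111 = 127

127


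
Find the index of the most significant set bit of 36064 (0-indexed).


0b1000110011100000. Highest set bit at position 15

15


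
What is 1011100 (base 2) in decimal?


1011100 in decimal = 92

92


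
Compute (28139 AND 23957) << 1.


Step 1: 28139 & 23957 = 19841
Step 2: 19841 << 1 = 39682

39682


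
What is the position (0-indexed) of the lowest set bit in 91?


0b1011011. Lowest set bit at position 0

0


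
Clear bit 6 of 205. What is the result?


205 & ~(1 << 6) = 141

141


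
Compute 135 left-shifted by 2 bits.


0b10000111 << 2 = 0b1000011100 = 540

540


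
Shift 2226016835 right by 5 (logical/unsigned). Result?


0b10000100101011100101001001000011 >> 5 = 0b100001001010111001010010010 = 69563026

69563026


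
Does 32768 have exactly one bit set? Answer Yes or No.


0b1000000000000000. Only one bit set => Yes

Yes


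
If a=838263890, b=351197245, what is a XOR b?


838263890 ^ 351197245 = 622345327

622345327


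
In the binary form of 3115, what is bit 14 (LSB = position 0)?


0b110000101011, position 14 = 0

0


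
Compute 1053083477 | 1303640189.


0b111110110001001100011101010101 | 0b1001101101100111111100001111101 = 0b1111111111101111111111101111101 = 2146959229

2146959229


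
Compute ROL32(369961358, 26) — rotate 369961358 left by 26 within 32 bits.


Rotate 0b10110000011010010100110001110 left by 26 (32-bit) = 0b111000010110000011010010100110 = 945304742

945304742


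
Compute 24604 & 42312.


0b110000000011100 & 0b1010010101001000 = 0b10000000001000 = 8200

8200


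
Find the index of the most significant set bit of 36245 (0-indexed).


0b1000110110010101. Highest set bit at position 15

15


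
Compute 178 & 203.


0b10110010 & 0b11001011 = 0b10000010 = 130

130


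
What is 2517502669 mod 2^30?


2517502669 & 1073741823 = 370019021

370019021


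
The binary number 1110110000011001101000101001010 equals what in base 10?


1110110000011001101000101001010 in decimal = 1980551498

1980551498


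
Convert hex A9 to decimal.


A9 hex = 169 decimal

169


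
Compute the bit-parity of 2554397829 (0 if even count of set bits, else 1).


0b10011000010000010000010010000101 has 9 ones => parity 1

1


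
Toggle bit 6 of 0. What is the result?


0 ^ (1 << 6) = 0 ^ 64 = 64

64


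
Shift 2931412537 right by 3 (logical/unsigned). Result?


0b10101110101110011100111000111001 >> 3 = 0b10101110101110011100111000111 = 366426567

366426567


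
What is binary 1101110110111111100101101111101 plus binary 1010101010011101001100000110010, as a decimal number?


1101110110111111100101101111101 + 1010101010011101001100000110010 = 11000100001011100110001110101111 = 3291374511

3291374511


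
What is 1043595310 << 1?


0b111110001101000000000000101110 << 1 = 0b1111100011010000000000001011100 = 2087190620

2087190620


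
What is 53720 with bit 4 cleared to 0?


53720 & ~(1 << 4) = 53704

53704


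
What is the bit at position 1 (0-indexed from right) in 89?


0b1011001, position 1 = 0

0


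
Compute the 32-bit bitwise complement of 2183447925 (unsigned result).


~0b10000010001001001100010101110101 = 0b1111101110110110011101010001010 = 2111519370 (32-bit unsigned)

2111519370


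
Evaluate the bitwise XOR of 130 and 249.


0b10000010 ^ 0b11111001 = 0b1111011 = 123

123


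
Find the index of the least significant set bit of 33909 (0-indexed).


0b1000010001110101. Lowest set bit at position 0

0


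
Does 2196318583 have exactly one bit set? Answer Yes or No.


0b10000010111010010010100101110111. Multiple bits set => No

No


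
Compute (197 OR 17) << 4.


Step 1: 197 | 17 = 213
Step 2: 213 << 4 = 3408

3408


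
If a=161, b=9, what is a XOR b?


161 ^ 9 = 168

168


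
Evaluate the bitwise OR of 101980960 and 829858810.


0b110000101000001101100100000 | 0b110001011101101010001111111010 = 0b110111011101101011101111111010 = 930528250

930528250


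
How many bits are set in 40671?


0b1001111011011111 has 12 set bits

12


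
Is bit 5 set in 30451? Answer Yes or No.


0b111011011110011, bit 5 = 1. Yes

Yes


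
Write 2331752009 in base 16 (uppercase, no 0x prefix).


2331752009 = 8AFBB649 hex

8AFBB649


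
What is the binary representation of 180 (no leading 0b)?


180 = 10110100 in binary

10110100


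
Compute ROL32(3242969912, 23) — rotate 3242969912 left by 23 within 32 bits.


Rotate 0b11000001010010111100101100111000 left by 23 (32-bit) = 0b10011100011000001010010111100101 = 2623579621

2623579621


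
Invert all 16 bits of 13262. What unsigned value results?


13262 ^ 65535 = 52273

52273


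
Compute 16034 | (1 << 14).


16034 | (1 << 14) = 16034 | 16384 = 32418

32418


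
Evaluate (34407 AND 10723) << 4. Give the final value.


Step 1: 34407 & 10723 = 99
Step 2: 99 << 4 = 1584

1584


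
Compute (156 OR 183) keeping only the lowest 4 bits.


Step 1: 156 | 183 = 191
Step 2: 191 & 15 = 15

15


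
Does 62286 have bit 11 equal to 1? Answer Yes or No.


0b1111001101001110, bit 11 = 0. No

No


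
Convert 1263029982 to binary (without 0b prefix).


1263029982 = 1001011010010000100111011011110 in binary

1001011010010000100111011011110


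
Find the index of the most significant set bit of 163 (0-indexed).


0b10100011. Highest set bit at position 7

7


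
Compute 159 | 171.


0b10011111 | 0b10101011 = 0b10111111 = 191

191


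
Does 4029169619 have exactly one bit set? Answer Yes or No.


0b11110000001010000011111111010011. Multiple bits set => No

No


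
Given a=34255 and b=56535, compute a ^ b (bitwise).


34255 ^ 56535 = 22808

22808


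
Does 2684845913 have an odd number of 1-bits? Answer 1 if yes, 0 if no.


0b10100000000001110111111101011001 has 16 ones => parity 0

0


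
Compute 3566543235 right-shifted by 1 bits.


0b11010100100101010010000110000011 >> 1 = 0b1101010010010101001000011000001 = 1783271617

1783271617


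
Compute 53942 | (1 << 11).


53942 | (1 << 11) = 53942 | 2048 = 55990

55990


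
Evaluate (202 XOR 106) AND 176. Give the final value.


Step 1: 202 ^ 106 = 160
Step 2: 160 & 176 = 160

160


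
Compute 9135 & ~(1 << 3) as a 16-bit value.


9135 & ~(1 << 3) = 9127

9127


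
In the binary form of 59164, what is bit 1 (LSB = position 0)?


0b1110011100011100, position 1 = 0

0


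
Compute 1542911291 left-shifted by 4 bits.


0b1011011111101101111010100111011 << 4 = 0b10110111111011011110101001110110000 = 24686580656

24686580656


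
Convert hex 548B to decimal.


548B hex = 21643 decimal

21643


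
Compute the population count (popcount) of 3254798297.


0b11000010000000000100011111011001 has 12 set bits

12


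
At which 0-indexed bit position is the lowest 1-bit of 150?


0b10010110. Lowest set bit at position 1

1


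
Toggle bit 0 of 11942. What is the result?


11942 ^ (1 << 0) = 11942 ^ 1 = 11943

11943


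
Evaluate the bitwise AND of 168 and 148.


0b10101000 & 0b10010100 = 0b10000000 = 128

128


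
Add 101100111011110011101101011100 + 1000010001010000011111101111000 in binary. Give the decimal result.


101100111011110011101101011100 + 1000010001010000011111101111000 = 1101111000101110111101011010100 = 1863809748

1863809748


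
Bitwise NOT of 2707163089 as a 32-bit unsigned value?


~0b10100001010111000000011111010001 = 0b1011110101000111111100000101110 = 1587804206 (32-bit unsigned)

1587804206


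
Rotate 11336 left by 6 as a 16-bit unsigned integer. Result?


Rotate 0b10110001001000 left by 6 (16-bit) = 0b1001000001011 = 4619

4619


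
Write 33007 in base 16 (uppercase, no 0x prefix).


33007 = 80EF hex

80EF


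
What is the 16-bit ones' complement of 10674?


10674 ^ 65535 = 54861

54861


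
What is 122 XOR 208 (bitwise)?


0b1111010 ^ 0b11010000 = 0b10101010 = 170

170


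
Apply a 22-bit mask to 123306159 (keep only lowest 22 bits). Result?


123306159 & 4194303 = 1671343

1671343


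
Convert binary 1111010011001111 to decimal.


1111010011001111 in decimal = 62671

62671


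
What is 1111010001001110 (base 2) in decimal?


1111010001001110 in decimal = 62542

62542


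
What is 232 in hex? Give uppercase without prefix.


232 = E8 hex

E8


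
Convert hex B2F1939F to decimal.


B2F1939F hex = 3002176415 decimal

3002176415


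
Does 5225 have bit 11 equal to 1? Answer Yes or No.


0b1010001101001, bit 11 = 0. No

No


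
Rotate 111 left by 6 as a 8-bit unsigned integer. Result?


Rotate 0b1101111 left by 6 (8-bit) = 0b11011011 = 219

219


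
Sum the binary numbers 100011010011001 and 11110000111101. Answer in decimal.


100011010011001 + 11110000111101 = 1000001011010110 = 33494

33494


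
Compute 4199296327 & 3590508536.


0b11111010010011000010110101000111 & 0b11010110000000101100111111111000 = 0b11010010000000000000110101000000 = 3523218752

3523218752


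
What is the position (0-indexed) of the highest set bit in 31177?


0b111100111001001. Highest set bit at position 14

14


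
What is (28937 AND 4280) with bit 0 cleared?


Step 1: 28937 & 4280 = 4104
Step 2: 4104 & ~(1 << 0) = 4104

4104


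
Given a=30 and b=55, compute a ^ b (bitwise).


30 ^ 55 = 41

41


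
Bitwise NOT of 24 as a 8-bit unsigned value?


~0b11000 = 0b11100111 = 231 (8-bit unsigned)

231


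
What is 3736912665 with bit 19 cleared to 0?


3736912665 & ~(1 << 19) = 3736388377

3736388377


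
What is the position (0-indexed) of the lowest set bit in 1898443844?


0b1110001001001111111010001000100. Lowest set bit at position 2

2


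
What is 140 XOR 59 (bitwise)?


0b10001100 ^ 0b111011 = 0b10110111 = 183

183


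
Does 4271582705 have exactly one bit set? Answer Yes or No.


0b11111110100110110010110111110001. Multiple bits set => No

No


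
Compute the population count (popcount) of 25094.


0b110001000000110 has 5 set bits

5


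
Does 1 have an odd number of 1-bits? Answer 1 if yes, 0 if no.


0b1 has 1 ones => parity 1

1


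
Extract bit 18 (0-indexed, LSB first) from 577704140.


0b100010011011110001000011001100, position 18 = 1

1


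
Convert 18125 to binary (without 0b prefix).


18125 = 100011011001101 in binary

100011011001101


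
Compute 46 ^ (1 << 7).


46 ^ (1 << 7) = 46 ^ 128 = 174

174


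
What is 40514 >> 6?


0b1001111001000010 >> 6 = 0b1001111001 = 633

633


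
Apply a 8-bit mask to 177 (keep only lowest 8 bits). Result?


177 & 255 = 177

177


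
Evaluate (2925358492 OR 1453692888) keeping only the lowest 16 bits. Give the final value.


Step 1: 2925358492 | 1453692888 = 4278058972
Step 2: 4278058972 & 65535 = 65500

65500


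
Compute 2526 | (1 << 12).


2526 | (1 << 12) = 2526 | 4096 = 6622

6622


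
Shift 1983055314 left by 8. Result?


0b1110110001100110000010111010010 << 8 = 0b111011000110011000001011101001000000000 = 507662160384

507662160384


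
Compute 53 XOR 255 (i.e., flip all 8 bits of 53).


53 ^ 255 = 202

202


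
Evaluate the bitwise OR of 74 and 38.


0b1001010 | 0b100110 = 0b1101110 = 110

110


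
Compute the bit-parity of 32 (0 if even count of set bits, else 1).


0b100000 has 1 ones => parity 1

1


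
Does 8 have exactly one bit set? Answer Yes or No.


0b1000. Only one bit set => Yes

Yes


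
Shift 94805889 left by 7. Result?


0b101101001101001111110000001 << 7 = 0b1011010011010011111100000010000000 = 12135153792

12135153792


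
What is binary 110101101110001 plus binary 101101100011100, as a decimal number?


110101101110001 + 101101100011100 = 1100011010001101 = 50829

50829


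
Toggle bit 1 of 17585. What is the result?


17585 ^ (1 << 1) = 17585 ^ 2 = 17587

17587


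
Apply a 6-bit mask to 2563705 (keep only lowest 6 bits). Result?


2563705 & 63 = 57

57


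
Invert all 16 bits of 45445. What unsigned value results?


45445 ^ 65535 = 20090

20090


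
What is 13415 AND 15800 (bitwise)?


0b11010001100111 & 0b11110110111000 = 0b11010000100000 = 13344

13344


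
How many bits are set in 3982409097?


0b11101101010111101011110110001001 has 20 set bits

20


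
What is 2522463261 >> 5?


0b10010110010110011011110000011101 >> 5 = 0b100101100101100110111100000 = 78826976

78826976


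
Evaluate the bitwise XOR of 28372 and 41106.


0b110111011010100 ^ 0b1010000010010010 = 0b1100111001000110 = 52806

52806


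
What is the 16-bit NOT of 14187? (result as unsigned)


~0b11011101101011 = 0b1100100010010100 = 51348 (16-bit unsigned)

51348


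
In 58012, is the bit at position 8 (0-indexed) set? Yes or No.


0b1110001010011100, bit 8 = 0. No

No


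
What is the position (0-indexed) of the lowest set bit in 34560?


0b1000011100000000. Lowest set bit at position 8

8


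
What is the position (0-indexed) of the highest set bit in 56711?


0b1101110110000111. Highest set bit at position 15

15


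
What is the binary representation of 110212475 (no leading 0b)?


110212475 = 110100100011011010101111011 in binary

110100100011011010101111011


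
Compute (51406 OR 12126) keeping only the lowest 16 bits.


Step 1: 51406 | 12126 = 61406
Step 2: 61406 & 65535 = 61406

61406


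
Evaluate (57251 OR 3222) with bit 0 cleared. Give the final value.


Step 1: 57251 | 3222 = 57271
Step 2: 57271 & ~(1 << 0) = 57270

57270


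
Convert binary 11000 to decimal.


11000 in decimal = 24

24


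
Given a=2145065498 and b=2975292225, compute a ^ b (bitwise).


2145065498 ^ 2975292225 = 3465298267

3465298267


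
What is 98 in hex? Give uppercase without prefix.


98 = 62 hex

62


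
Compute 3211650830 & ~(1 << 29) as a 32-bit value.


3211650830 & ~(1 << 29) = 2674779918

2674779918


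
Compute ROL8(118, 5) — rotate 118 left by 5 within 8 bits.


Rotate 0b1110110 left by 5 (8-bit) = 0b11001110 = 206

206


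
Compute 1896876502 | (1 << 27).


1896876502 | (1 << 27) = 1896876502 | 134217728 = 2031094230

2031094230


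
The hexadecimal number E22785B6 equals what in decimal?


E22785B6 hex = 3794240950 decimal

3794240950


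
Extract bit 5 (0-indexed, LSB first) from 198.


0b11000110, position 5 = 0

0


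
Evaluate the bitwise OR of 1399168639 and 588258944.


0b1010011011001011001111001111111 | 0b100011000100000001111010000000 = 0b1110011011101011001111011111111 = 1937088255

1937088255


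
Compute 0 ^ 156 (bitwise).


0b0 ^ 0b10011100 = 0b10011100 = 156

156


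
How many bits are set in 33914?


0b1000010001111010 has 7 set bits

7


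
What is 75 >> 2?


0b1001011 >> 2 = 0b10010 = 18

18


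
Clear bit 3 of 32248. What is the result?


32248 & ~(1 << 3) = 32240

32240


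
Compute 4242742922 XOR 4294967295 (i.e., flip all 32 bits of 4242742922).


4242742922 ^ 4294967295 = 52224373

52224373


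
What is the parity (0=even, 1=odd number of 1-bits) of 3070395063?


0b10110111000000101000001010110111 has 15 ones => parity 1

1


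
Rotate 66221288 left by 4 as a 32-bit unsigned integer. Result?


Rotate 0b11111100100111010011101000 left by 4 (32-bit) = 0b111111001001110100111010000000 = 1059540608

1059540608


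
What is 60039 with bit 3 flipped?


60039 ^ (1 << 3) = 60039 ^ 8 = 60047

60047


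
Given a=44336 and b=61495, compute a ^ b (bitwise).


44336 ^ 61495 = 23815

23815


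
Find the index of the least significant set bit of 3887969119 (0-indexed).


0b11100111101111011011001101011111. Lowest set bit at position 0

0


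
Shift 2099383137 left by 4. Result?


0b1111101001000100000101101100001 << 4 = 0b11111010010001000001011011000010000 = 33590130192

33590130192


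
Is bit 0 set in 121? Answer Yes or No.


0b1111001, bit 0 = 1. Yes

Yes


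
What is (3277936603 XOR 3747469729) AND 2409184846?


Step 1: 3277936603 ^ 3747469729 = 473730682
Step 2: 473730682 & 2409184846 = 202903114

202903114


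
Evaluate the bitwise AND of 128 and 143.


0b10000000 & 0b10001111 = 0b10000000 = 128

128


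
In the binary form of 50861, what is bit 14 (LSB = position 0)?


0b1100011010101101, position 14 = 1

1


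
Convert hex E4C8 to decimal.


E4C8 hex = 58568 decimal

58568


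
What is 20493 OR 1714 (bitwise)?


0b101000000001101 | 0b11010110010 = 0b101011010111111 = 22207

22207


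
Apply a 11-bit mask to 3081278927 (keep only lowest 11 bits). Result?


3081278927 & 2047 = 1487

1487


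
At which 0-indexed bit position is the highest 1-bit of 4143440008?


0b11110110111101111110000010001000. Highest set bit at position 31

31


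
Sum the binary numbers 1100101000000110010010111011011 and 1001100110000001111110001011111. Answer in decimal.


1100101000000110010010111011011 + 1001100110000001111110001011111 = 10110001110001000010001000111010 = 2982421050

2982421050


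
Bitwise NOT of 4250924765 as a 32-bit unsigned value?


~0b11111101010111111111011011011101 = 0b10101000000000100100100010 = 44042530 (32-bit unsigned)

44042530


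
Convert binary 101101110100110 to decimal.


101101110100110 in decimal = 23462

23462


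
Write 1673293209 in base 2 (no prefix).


1673293209 = 1100011101111000110110110011001 in binary

1100011101111000110110110011001


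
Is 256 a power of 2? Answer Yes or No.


0b100000000. Only one bit set => Yes

Yes


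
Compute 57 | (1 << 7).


57 | (1 << 7) = 57 | 128 = 185

185


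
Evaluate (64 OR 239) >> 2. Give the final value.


Step 1: 64 | 239 = 239
Step 2: 239 >> 2 = 59

59


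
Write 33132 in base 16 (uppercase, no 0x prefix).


33132 = 816C hex

816C


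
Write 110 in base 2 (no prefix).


110 = 1101110 in binary

1101110


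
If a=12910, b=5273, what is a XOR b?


12910 ^ 5273 = 9975

9975


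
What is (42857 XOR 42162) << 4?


Step 1: 42857 ^ 42162 = 987
Step 2: 987 << 4 = 15792

15792


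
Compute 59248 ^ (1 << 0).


59248 ^ (1 << 0) = 59248 ^ 1 = 59249

59249


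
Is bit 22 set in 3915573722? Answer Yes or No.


0b11101001011000101110100111011010, bit 22 = 1. Yes

Yes


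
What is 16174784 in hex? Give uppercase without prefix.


16174784 = F6CEC0 hex

F6CEC0


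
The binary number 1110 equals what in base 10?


1110 in decimal = 14

14


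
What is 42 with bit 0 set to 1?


42 | (1 << 0) = 42 | 1 = 43

43


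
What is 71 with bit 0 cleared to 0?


71 & ~(1 << 0) = 70

70


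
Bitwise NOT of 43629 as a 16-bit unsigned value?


~0b1010101001101101 = 0b101010110010010 = 21906 (16-bit unsigned)

21906


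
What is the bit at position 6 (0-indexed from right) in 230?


0b11100110, position 6 = 1

1


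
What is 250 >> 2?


0b11111010 >> 2 = 0b111110 = 62

62


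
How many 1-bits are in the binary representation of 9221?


0b10010000000101 has 4 set bits

4


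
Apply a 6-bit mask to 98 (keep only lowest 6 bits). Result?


98 & 63 = 34

34


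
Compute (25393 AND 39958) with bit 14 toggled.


Step 1: 25393 & 39958 = 16
Step 2: 16 ^ (1 << 14) = 16 ^ 16384 = 16400

16400


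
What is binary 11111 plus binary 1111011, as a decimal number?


11111 + 1111011 = 10011010 = 154

154


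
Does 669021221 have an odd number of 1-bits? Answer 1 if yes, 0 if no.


0b100111111000000111010000100101 has 14 ones => parity 0

0


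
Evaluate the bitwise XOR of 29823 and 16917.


0b111010001111111 ^ 0b100001000010101 = 0b11011001101010 = 13930

13930


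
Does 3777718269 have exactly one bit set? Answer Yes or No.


0b11100001001010110110011111111101. Multiple bits set => No

No


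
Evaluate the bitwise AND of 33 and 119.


0b100001 & 0b1110111 = 0b100001 = 33

33


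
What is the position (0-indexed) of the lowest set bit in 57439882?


0b11011011000111011010001010. Lowest set bit at position 1

1


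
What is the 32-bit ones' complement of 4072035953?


4072035953 ^ 4294967295 = 222931342

222931342


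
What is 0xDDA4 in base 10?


DDA4 hex = 56740 decimal

56740


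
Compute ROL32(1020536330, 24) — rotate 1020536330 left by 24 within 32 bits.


Rotate 0b111100110101000010011000001010 left by 24 (32-bit) = 0b1010001111001101010000100110 = 171758630

171758630


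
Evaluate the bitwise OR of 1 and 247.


0b1 | 0b11110111 = 0b11110111 = 247

247


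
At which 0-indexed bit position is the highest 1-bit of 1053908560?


0b111110110100010101111001010000. Highest set bit at position 29

29


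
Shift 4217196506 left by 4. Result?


0b11111011010111010100111111011010 << 4 = 0b111110110101110101001111110110100000 = 67475144096

67475144096


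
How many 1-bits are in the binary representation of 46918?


0b1011011101000110 has 9 set bits

9


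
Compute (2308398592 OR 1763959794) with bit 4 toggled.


Step 1: 2308398592 | 1763959794 = 3921149938
Step 2: 3921149938 ^ (1 << 4) = 3921149938 ^ 16 = 3921149922

3921149922


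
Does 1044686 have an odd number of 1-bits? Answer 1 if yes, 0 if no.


0b11111111000011001110 has 13 ones => parity 1

1


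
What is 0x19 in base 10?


19 hex = 25 decimal

25


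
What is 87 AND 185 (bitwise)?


0b1010111 & 0b10111001 = 0b10001 = 17

17


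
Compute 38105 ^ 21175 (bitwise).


0b1001010011011001 ^ 0b101001010110111 = 0b1100011001101110 = 50798

50798


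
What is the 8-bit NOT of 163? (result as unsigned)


~0b10100011 = 0b1011100 = 92 (8-bit unsigned)

92


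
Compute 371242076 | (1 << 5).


371242076 | (1 << 5) = 371242076 | 32 = 371242108

371242108


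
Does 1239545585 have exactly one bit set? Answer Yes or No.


0b1001001111000011111011011110001. Multiple bits set => No

No


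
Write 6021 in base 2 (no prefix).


6021 = 1011110000101 in binary

1011110000101


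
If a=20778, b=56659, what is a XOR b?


20778 ^ 56659 = 35961

35961


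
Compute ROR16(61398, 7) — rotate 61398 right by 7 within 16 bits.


Rotate 0b1110111111010110 right by 7 (16-bit) = 0b1010110111011111 = 44511

44511


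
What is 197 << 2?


0b11000101 << 2 = 0b1100010100 = 788

788


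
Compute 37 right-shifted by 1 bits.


0b100101 >> 1 = 0b10010 = 18

18


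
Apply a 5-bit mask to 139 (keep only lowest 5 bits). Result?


139 & 31 = 11

11


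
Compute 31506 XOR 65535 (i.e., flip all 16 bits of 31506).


31506 ^ 65535 = 34029

34029


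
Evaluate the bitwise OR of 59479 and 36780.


0b1110100001010111 | 0b1000111110101100 = 0b1110111111111111 = 61439

61439


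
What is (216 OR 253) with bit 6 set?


Step 1: 216 | 253 = 253
Step 2: 253 | (1 << 6) = 253 | 64 = 253

253


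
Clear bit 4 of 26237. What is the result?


26237 & ~(1 << 4) = 26221

26221


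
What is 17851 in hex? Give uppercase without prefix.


17851 = 45BB hex

45BB


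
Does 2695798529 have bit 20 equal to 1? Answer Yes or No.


0b10100000101011101001111100000001, bit 20 = 0. No

No


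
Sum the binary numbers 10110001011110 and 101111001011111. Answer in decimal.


10110001011110 + 101111001011111 = 1000101010111101 = 35517

35517


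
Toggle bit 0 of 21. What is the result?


21 ^ (1 << 0) = 21 ^ 1 = 20

20


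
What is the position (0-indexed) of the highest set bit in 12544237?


0b101111110110100011101101. Highest set bit at position 23

23


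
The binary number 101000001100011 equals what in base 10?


101000001100011 in decimal = 20579

20579


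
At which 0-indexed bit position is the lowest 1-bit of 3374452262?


0b11001001001000100000111000100110. Lowest set bit at position 1

1


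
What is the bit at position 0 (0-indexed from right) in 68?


0b1000100, position 0 = 0

0


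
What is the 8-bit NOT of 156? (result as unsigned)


~0b10011100 = 0b1100011 = 99 (8-bit unsigned)

99


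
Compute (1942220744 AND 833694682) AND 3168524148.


Step 1: 1942220744 & 833694682 = 830548936
Step 2: 830548936 & 3168524148 = 813761344

813761344


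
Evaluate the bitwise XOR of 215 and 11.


0b11010111 ^ 0b1011 = 0b11011100 = 220

220


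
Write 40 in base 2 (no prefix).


40 = 101000 in binary

101000


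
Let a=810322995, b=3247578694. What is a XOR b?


810322995 ^ 3247578694 = 4057895541

4057895541


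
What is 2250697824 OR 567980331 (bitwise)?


0b10000110001001101110110001100000 | 0b100001110110101011000100101011 = 0b10100111111111101111110101101011 = 2818506091

2818506091


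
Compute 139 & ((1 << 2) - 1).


139 & 3 = 3

3


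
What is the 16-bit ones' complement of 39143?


39143 ^ 65535 = 26392

26392


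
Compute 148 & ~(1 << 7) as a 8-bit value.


148 & ~(1 << 7) = 20

20


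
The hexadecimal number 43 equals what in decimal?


43 hex = 67 decimal

67


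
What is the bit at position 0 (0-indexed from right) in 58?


0b111010, position 0 = 0

0


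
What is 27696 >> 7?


0b110110000110000 >> 7 = 0b11011000 = 216

216


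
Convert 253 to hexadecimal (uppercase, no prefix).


253 = FD hex

FD


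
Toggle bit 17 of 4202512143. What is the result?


4202512143 ^ (1 << 17) = 4202512143 ^ 131072 = 4202643215

4202643215


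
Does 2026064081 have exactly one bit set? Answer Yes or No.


0b1111000110000110100100011010001. Multiple bits set => No

No


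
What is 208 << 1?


0b11010000 << 1 = 0b110100000 = 416

416


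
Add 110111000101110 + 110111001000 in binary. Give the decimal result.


110111000101110 + 110111001000 = 111101111110110 = 31734

31734


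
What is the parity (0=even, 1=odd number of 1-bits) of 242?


0b11110010 has 5 ones => parity 1

1


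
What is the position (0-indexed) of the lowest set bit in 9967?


0b10011011101111. Lowest set bit at position 0

0


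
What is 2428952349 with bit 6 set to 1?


2428952349 | (1 << 6) = 2428952349 | 64 = 2428952413

2428952413


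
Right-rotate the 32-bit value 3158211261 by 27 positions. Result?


Rotate 0b10111100001111100111101010111101 right by 27 (32-bit) = 0b10000111110011110101011110110111 = 2278512567

2278512567


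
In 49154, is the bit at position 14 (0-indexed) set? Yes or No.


0b1100000000000010, bit 14 = 1. Yes

Yes


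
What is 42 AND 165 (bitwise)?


0b101010 & 0b10100101 = 0b100000 = 32

32


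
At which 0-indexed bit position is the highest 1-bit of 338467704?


0b10100001011001001101101111000. Highest set bit at position 28

28


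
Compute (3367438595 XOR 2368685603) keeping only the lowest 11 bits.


Step 1: 3367438595 ^ 2368685603 = 1167609632
Step 2: 1167609632 & 2047 = 1824

1824


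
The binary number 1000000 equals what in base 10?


1000000 in decimal = 64

64


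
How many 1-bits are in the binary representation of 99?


0b1100011 has 4 set bits

4


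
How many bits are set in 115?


0b1110011 has 5 set bits

5


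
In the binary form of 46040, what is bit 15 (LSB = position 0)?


0b1011001111011000, position 15 = 1

1


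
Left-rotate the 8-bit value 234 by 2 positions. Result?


Rotate 0b11101010 left by 2 (8-bit) = 0b10101011 = 171

171


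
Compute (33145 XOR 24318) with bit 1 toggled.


Step 1: 33145 ^ 24318 = 57223
Step 2: 57223 ^ (1 << 1) = 57223 ^ 2 = 57221

57221


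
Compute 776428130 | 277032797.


0b101110010001110101101001100010 | 0b10000100000110010111101011101 = 0b111110110001110111111101111111 = 1053261695

1053261695


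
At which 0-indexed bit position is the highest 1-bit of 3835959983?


0b11100100101001000001101010101111. Highest set bit at position 31

31


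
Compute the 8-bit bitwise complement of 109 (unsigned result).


~0b1101101 = 0b10010010 = 146 (8-bit unsigned)

146


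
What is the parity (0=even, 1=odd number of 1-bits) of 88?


0b1011000 has 3 ones => parity 1

1


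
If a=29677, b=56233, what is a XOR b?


29677 ^ 56233 = 43076

43076


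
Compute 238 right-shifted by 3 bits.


0b11101110 >> 3 = 0b11101 = 29

29


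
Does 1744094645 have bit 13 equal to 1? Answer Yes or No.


0b1100111111101001100010110110101, bit 13 = 0. No

No


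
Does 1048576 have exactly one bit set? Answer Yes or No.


0b100000000000000000000. Only one bit set => Yes

Yes


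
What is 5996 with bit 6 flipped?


5996 ^ (1 << 6) = 5996 ^ 64 = 5932

5932


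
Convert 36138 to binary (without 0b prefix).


36138 = 1000110100101010 in binary

1000110100101010


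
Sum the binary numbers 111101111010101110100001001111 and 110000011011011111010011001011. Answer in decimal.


111101111010101110100001001111 + 110000011011011111010011001011 = 1101110010110001101110100011010 = 1851317530

1851317530


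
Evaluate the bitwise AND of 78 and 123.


0b1001110 & 0b1111011 = 0b1001010 = 74

74


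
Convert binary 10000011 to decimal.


10000011 in decimal = 131

131


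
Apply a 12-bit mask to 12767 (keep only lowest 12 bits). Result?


12767 & 4095 = 479

479


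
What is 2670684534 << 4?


0b10011111001011110110100101110110 << 4 = 0b100111110010111101101001011101100000 = 42730952544

42730952544


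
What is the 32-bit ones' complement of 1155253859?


1155253859 ^ 4294967295 = 3139713436

3139713436
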